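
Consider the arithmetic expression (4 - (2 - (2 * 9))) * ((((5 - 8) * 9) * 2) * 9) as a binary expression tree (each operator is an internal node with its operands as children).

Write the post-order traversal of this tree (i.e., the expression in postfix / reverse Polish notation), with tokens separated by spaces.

Post-order on an expression tree gives postfix notation: for each operator, emit left operand, right operand, then the operator.

4 2 2 9 * - - 5 8 - 9 * 2 * 9 * *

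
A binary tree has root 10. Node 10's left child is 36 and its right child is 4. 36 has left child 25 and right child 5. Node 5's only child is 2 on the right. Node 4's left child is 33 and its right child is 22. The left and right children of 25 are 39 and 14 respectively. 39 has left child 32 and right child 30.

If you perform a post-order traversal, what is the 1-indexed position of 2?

Post-order visits the left subtree, then the right subtree, then the node.
At 10: go left to 36.
  At 36: go left to 25.
    At 25: go left to 39.
      At 39: go left to 32.
        32 is a leaf — visit 32.
      At 39: go right to 30.
        30 is a leaf — visit 30.
      Visit 39.
    At 25: go right to 14.
      14 is a leaf — visit 14.
    Visit 25.
  At 36: go right to 5.
    At 5: no left child.
    At 5: go right to 2.
      2 is a leaf — visit 2.
    Visit 5.
  Visit 36.
At 10: go right to 4.
  At 4: go left to 33.
    33 is a leaf — visit 33.
  At 4: go right to 22.
    22 is a leaf — visit 22.
  Visit 4.
Visit 10.
Full post-order sequence: 32, 30, 39, 14, 25, 2, 5, 36, 33, 22, 4, 10.

6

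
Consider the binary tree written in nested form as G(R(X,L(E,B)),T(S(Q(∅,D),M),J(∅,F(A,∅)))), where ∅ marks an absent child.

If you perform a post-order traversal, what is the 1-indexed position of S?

Post-order visits the left subtree, then the right subtree, then the node.
At G: go left to R.
  At R: go left to X.
    X is a leaf — visit X.
  At R: go right to L.
    At L: go left to E.
      E is a leaf — visit E.
    At L: go right to B.
      B is a leaf — visit B.
    Visit L.
  Visit R.
At G: go right to T.
  At T: go left to S.
    At S: go left to Q.
      At Q: no left child.
      At Q: go right to D.
        D is a leaf — visit D.
      Visit Q.
    At S: go right to M.
      M is a leaf — visit M.
    Visit S.
  At T: go right to J.
    At J: no left child.
    At J: go right to F.
      At F: go left to A.
        A is a leaf — visit A.
      At F: no right child.
      Visit F.
    Visit J.
  Visit T.
Visit G.
Full post-order sequence: X, E, B, L, R, D, Q, M, S, A, F, J, T, G.

9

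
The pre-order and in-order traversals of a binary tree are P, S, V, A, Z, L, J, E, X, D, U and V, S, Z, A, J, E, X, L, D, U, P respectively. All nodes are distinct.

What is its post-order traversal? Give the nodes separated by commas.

V, Z, X, E, J, U, D, L, A, S, P

The first element of pre-order is the root; it splits in-order into left and right subtrees.
Root P: left subtree has 10 nodes {V, S, Z, A, J, E, X, L, D, U}, right has 0 { }.
  Root S: left subtree has 1 node {V}, right has 8 {Z, A, J, E, X, L, D, U}.
    Root A: left subtree has 1 node {Z}, right has 6 {J, E, X, L, D, U}.
      Root L: left subtree has 3 nodes {J, E, X}, right has 2 {D, U}.
        Root J: left subtree has 0 nodes { }, right has 2 {E, X}.
          Root E: left subtree has 0 nodes { }, right has 1 {X}.
        Root D: left subtree has 0 nodes { }, right has 1 {U}.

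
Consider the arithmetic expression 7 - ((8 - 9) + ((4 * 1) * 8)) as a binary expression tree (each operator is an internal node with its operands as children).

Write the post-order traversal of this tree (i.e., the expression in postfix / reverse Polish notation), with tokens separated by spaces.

7 8 9 - 4 1 * 8 * + -

Post-order on an expression tree gives postfix notation: for each operator, emit left operand, right operand, then the operator.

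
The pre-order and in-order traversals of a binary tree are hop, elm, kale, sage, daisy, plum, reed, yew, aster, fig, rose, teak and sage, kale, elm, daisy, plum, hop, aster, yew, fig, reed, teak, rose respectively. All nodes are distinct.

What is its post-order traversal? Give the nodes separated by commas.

sage, kale, plum, daisy, elm, aster, fig, yew, teak, rose, reed, hop

The first element of pre-order is the root; it splits in-order into left and right subtrees.
Root hop: left subtree has 5 nodes {sage, kale, elm, daisy, plum}, right has 6 {aster, yew, fig, reed, teak, rose}.
  Root elm: left subtree has 2 nodes {sage, kale}, right has 2 {daisy, plum}.
    Root kale: left subtree has 1 node {sage}, right has 0 { }.
    Root daisy: left subtree has 0 nodes { }, right has 1 {plum}.
  Root reed: left subtree has 3 nodes {aster, yew, fig}, right has 2 {teak, rose}.
    Root yew: left subtree has 1 node {aster}, right has 1 {fig}.
    Root rose: left subtree has 1 node {teak}, right has 0 { }.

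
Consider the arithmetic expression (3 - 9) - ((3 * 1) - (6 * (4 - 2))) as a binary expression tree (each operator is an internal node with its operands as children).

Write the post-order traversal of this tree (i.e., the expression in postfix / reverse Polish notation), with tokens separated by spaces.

3 9 - 3 1 * 6 4 2 - * - -

Post-order on an expression tree gives postfix notation: for each operator, emit left operand, right operand, then the operator.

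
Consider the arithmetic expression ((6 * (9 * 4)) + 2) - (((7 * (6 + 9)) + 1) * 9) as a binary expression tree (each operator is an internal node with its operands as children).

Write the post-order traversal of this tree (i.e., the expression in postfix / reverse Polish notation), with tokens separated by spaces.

Post-order on an expression tree gives postfix notation: for each operator, emit left operand, right operand, then the operator.

6 9 4 * * 2 + 7 6 9 + * 1 + 9 * -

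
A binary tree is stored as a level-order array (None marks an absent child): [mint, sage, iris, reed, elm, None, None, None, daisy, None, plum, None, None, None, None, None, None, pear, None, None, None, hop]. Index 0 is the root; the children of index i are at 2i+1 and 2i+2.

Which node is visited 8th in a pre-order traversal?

Pre-order visits the node, then its left subtree, then its right subtree.
Visit mint.
At mint: go left to sage.
  Visit sage.
  At sage: go left to reed.
    Visit reed.
    At reed: no left child.
    At reed: go right to daisy.
      Visit daisy.
      At daisy: go left to pear.
        pear is a leaf — visit pear.
      At daisy: no right child.
  At sage: go right to elm.
    Visit elm.
    At elm: no left child.
    At elm: go right to plum.
      Visit plum.
      At plum: go left to hop.
        hop is a leaf — visit hop.
      At plum: no right child.
At mint: go right to iris.
  iris is a leaf — visit iris.
Full pre-order sequence: mint, sage, reed, daisy, pear, elm, plum, hop, iris.

hop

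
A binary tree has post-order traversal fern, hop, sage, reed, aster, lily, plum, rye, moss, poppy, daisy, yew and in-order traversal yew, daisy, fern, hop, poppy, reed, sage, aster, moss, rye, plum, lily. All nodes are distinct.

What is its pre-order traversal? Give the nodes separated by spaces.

yew daisy poppy hop fern moss aster reed sage rye plum lily

The last element of post-order is the root; it splits in-order into left and right subtrees.
Root yew: left subtree has 0 nodes { }, right has 11 {daisy, fern, hop, poppy, reed, sage, aster, moss, rye, plum, lily}.
  Root daisy: left subtree has 0 nodes { }, right has 10 {fern, hop, poppy, reed, sage, aster, moss, rye, plum, lily}.
    Root poppy: left subtree has 2 nodes {fern, hop}, right has 7 {reed, sage, aster, moss, rye, plum, lily}.
      Root hop: left subtree has 1 node {fern}, right has 0 { }.
      Root moss: left subtree has 3 nodes {reed, sage, aster}, right has 3 {rye, plum, lily}.
        Root aster: left subtree has 2 nodes {reed, sage}, right has 0 { }.
          Root reed: left subtree has 0 nodes { }, right has 1 {sage}.
        Root rye: left subtree has 0 nodes { }, right has 2 {plum, lily}.
          Root plum: left subtree has 0 nodes { }, right has 1 {lily}.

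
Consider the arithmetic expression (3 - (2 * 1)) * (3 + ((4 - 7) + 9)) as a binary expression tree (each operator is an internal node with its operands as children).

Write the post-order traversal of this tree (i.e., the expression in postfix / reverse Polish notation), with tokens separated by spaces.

Post-order on an expression tree gives postfix notation: for each operator, emit left operand, right operand, then the operator.

3 2 1 * - 3 4 7 - 9 + + *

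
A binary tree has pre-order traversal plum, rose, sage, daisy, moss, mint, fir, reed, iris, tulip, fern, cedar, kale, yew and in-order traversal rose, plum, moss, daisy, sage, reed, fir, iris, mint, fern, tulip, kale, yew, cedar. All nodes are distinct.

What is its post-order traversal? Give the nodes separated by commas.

rose, moss, daisy, reed, iris, fir, fern, yew, kale, cedar, tulip, mint, sage, plum

The first element of pre-order is the root; it splits in-order into left and right subtrees.
Root plum: left subtree has 1 node {rose}, right has 12 {moss, daisy, sage, reed, fir, iris, mint, fern, tulip, kale, yew, cedar}.
  Root sage: left subtree has 2 nodes {moss, daisy}, right has 9 {reed, fir, iris, mint, fern, tulip, kale, yew, cedar}.
    Root daisy: left subtree has 1 node {moss}, right has 0 { }.
    Root mint: left subtree has 3 nodes {reed, fir, iris}, right has 5 {fern, tulip, kale, yew, cedar}.
      Root fir: left subtree has 1 node {reed}, right has 1 {iris}.
      Root tulip: left subtree has 1 node {fern}, right has 3 {kale, yew, cedar}.
        Root cedar: left subtree has 2 nodes {kale, yew}, right has 0 { }.
          Root kale: left subtree has 0 nodes { }, right has 1 {yew}.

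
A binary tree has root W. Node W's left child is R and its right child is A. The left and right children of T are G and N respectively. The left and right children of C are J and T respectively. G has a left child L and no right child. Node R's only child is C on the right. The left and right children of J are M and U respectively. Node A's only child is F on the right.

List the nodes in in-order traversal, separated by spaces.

R M J U C L G T N W A F

In-order visits the left subtree, then the node, then the right subtree.
At W: go left to R.
  At R: no left child.
  Visit R.
  At R: go right to C.
    At C: go left to J.
      At J: go left to M.
        M is a leaf — visit M.
      Visit J.
      At J: go right to U.
        U is a leaf — visit U.
    Visit C.
    At C: go right to T.
      At T: go left to G.
        At G: go left to L.
          L is a leaf — visit L.
        Visit G.
        At G: no right child.
      Visit T.
      At T: go right to N.
        N is a leaf — visit N.
Visit W.
At W: go right to A.
  At A: no left child.
  Visit A.
  At A: go right to F.
    F is a leaf — visit F.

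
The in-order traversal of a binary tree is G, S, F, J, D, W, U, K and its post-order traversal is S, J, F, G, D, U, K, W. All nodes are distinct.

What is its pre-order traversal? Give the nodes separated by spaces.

The last element of post-order is the root; it splits in-order into left and right subtrees.
Root W: left subtree has 5 nodes {G, S, F, J, D}, right has 2 {U, K}.
  Root D: left subtree has 4 nodes {G, S, F, J}, right has 0 { }.
    Root G: left subtree has 0 nodes { }, right has 3 {S, F, J}.
      Root F: left subtree has 1 node {S}, right has 1 {J}.
  Root K: left subtree has 1 node {U}, right has 0 { }.

W D G F S J K U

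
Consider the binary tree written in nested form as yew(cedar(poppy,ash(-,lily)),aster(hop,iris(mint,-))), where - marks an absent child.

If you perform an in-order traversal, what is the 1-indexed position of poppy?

1

In-order visits the left subtree, then the node, then the right subtree.
At yew: go left to cedar.
  At cedar: go left to poppy.
    poppy is a leaf — visit poppy.
  Visit cedar.
  At cedar: go right to ash.
    At ash: no left child.
    Visit ash.
    At ash: go right to lily.
      lily is a leaf — visit lily.
Visit yew.
At yew: go right to aster.
  At aster: go left to hop.
    hop is a leaf — visit hop.
  Visit aster.
  At aster: go right to iris.
    At iris: go left to mint.
      mint is a leaf — visit mint.
    Visit iris.
    At iris: no right child.
Full in-order sequence: poppy, cedar, ash, lily, yew, hop, aster, mint, iris.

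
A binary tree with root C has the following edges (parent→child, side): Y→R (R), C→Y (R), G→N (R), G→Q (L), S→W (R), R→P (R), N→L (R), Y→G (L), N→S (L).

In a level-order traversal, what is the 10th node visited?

Level-order visits nodes level by level from the root, left to right within each level.
Level 0: C
Level 1: Y
Level 2: G, R
Level 3: Q, N, P
Level 4: S, L
Level 5: W
Full level-order sequence: C, Y, G, R, Q, N, P, S, L, W.

W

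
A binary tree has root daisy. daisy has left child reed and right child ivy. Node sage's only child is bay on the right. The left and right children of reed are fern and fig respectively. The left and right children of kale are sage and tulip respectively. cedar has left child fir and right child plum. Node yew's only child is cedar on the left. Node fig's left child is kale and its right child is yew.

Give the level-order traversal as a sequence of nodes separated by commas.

Level-order visits nodes level by level from the root, left to right within each level.
Level 0: daisy
Level 1: reed, ivy
Level 2: fern, fig
Level 3: kale, yew
Level 4: sage, tulip, cedar
Level 5: bay, fir, plum

daisy, reed, ivy, fern, fig, kale, yew, sage, tulip, cedar, bay, fir, plum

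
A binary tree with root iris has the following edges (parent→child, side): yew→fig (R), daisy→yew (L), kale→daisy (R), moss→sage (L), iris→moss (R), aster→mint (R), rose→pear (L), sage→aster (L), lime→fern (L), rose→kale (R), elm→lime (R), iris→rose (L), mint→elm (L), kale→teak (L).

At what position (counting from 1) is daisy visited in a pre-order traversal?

Pre-order visits the node, then its left subtree, then its right subtree.
Visit iris.
At iris: go left to rose.
  Visit rose.
  At rose: go left to pear.
    pear is a leaf — visit pear.
  At rose: go right to kale.
    Visit kale.
    At kale: go left to teak.
      teak is a leaf — visit teak.
    At kale: go right to daisy.
      Visit daisy.
      At daisy: go left to yew.
        Visit yew.
        At yew: no left child.
        At yew: go right to fig.
          fig is a leaf — visit fig.
      At daisy: no right child.
At iris: go right to moss.
  Visit moss.
  At moss: go left to sage.
    Visit sage.
    At sage: go left to aster.
      Visit aster.
      At aster: no left child.
      At aster: go right to mint.
        Visit mint.
        At mint: go left to elm.
          Visit elm.
          At elm: no left child.
          At elm: go right to lime.
            Visit lime.
            At lime: go left to fern.
              fern is a leaf — visit fern.
            At lime: no right child.
        At mint: no right child.
    At sage: no right child.
  At moss: no right child.
Full pre-order sequence: iris, rose, pear, kale, teak, daisy, yew, fig, moss, sage, aster, mint, elm, lime, fern.

6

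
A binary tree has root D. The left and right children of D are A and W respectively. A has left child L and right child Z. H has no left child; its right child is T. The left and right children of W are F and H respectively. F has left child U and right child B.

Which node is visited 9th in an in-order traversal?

H

In-order visits the left subtree, then the node, then the right subtree.
At D: go left to A.
  At A: go left to L.
    L is a leaf — visit L.
  Visit A.
  At A: go right to Z.
    Z is a leaf — visit Z.
Visit D.
At D: go right to W.
  At W: go left to F.
    At F: go left to U.
      U is a leaf — visit U.
    Visit F.
    At F: go right to B.
      B is a leaf — visit B.
  Visit W.
  At W: go right to H.
    At H: no left child.
    Visit H.
    At H: go right to T.
      T is a leaf — visit T.
Full in-order sequence: L, A, Z, D, U, F, B, W, H, T.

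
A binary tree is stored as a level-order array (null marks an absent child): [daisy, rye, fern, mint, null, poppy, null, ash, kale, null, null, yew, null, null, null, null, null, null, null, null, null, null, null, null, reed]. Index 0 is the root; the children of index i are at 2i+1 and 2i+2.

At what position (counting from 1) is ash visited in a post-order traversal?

1

Post-order visits the left subtree, then the right subtree, then the node.
At daisy: go left to rye.
  At rye: go left to mint.
    At mint: go left to ash.
      ash is a leaf — visit ash.
    At mint: go right to kale.
      kale is a leaf — visit kale.
    Visit mint.
  At rye: no right child.
  Visit rye.
At daisy: go right to fern.
  At fern: go left to poppy.
    At poppy: go left to yew.
      At yew: no left child.
      At yew: go right to reed.
        reed is a leaf — visit reed.
      Visit yew.
    At poppy: no right child.
    Visit poppy.
  At fern: no right child.
  Visit fern.
Visit daisy.
Full post-order sequence: ash, kale, mint, rye, reed, yew, poppy, fern, daisy.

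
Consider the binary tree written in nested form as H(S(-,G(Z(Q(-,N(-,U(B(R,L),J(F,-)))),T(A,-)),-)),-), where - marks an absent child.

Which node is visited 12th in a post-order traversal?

G

Post-order visits the left subtree, then the right subtree, then the node.
At H: go left to S.
  At S: no left child.
  At S: go right to G.
    At G: go left to Z.
      At Z: go left to Q.
        At Q: no left child.
        At Q: go right to N.
          At N: no left child.
          At N: go right to U.
            At U: go left to B.
              At B: go left to R.
                R is a leaf — visit R.
              At B: go right to L.
                L is a leaf — visit L.
              Visit B.
            At U: go right to J.
              At J: go left to F.
                F is a leaf — visit F.
              At J: no right child.
              Visit J.
            Visit U.
          Visit N.
        Visit Q.
      At Z: go right to T.
        At T: go left to A.
          A is a leaf — visit A.
        At T: no right child.
        Visit T.
      Visit Z.
    At G: no right child.
    Visit G.
  Visit S.
At H: no right child.
Visit H.
Full post-order sequence: R, L, B, F, J, U, N, Q, A, T, Z, G, S, H.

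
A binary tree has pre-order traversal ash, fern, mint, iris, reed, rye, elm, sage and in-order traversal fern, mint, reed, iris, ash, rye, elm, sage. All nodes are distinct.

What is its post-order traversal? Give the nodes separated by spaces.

reed iris mint fern sage elm rye ash

The first element of pre-order is the root; it splits in-order into left and right subtrees.
Root ash: left subtree has 4 nodes {fern, mint, reed, iris}, right has 3 {rye, elm, sage}.
  Root fern: left subtree has 0 nodes { }, right has 3 {mint, reed, iris}.
    Root mint: left subtree has 0 nodes { }, right has 2 {reed, iris}.
      Root iris: left subtree has 1 node {reed}, right has 0 { }.
  Root rye: left subtree has 0 nodes { }, right has 2 {elm, sage}.
    Root elm: left subtree has 0 nodes { }, right has 1 {sage}.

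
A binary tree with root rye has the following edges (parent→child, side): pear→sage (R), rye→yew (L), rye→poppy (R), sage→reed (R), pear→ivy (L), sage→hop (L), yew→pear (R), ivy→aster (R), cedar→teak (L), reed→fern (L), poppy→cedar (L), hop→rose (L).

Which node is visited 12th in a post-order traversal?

poppy

Post-order visits the left subtree, then the right subtree, then the node.
At rye: go left to yew.
  At yew: no left child.
  At yew: go right to pear.
    At pear: go left to ivy.
      At ivy: no left child.
      At ivy: go right to aster.
        aster is a leaf — visit aster.
      Visit ivy.
    At pear: go right to sage.
      At sage: go left to hop.
        At hop: go left to rose.
          rose is a leaf — visit rose.
        At hop: no right child.
        Visit hop.
      At sage: go right to reed.
        At reed: go left to fern.
          fern is a leaf — visit fern.
        At reed: no right child.
        Visit reed.
      Visit sage.
    Visit pear.
  Visit yew.
At rye: go right to poppy.
  At poppy: go left to cedar.
    At cedar: go left to teak.
      teak is a leaf — visit teak.
    At cedar: no right child.
    Visit cedar.
  At poppy: no right child.
  Visit poppy.
Visit rye.
Full post-order sequence: aster, ivy, rose, hop, fern, reed, sage, pear, yew, teak, cedar, poppy, rye.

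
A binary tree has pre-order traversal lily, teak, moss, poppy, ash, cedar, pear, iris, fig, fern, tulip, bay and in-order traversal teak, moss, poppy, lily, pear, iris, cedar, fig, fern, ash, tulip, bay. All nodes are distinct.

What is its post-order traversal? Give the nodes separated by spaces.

The first element of pre-order is the root; it splits in-order into left and right subtrees.
Root lily: left subtree has 3 nodes {teak, moss, poppy}, right has 8 {pear, iris, cedar, fig, fern, ash, tulip, bay}.
  Root teak: left subtree has 0 nodes { }, right has 2 {moss, poppy}.
    Root moss: left subtree has 0 nodes { }, right has 1 {poppy}.
  Root ash: left subtree has 5 nodes {pear, iris, cedar, fig, fern}, right has 2 {tulip, bay}.
    Root cedar: left subtree has 2 nodes {pear, iris}, right has 2 {fig, fern}.
      Root pear: left subtree has 0 nodes { }, right has 1 {iris}.
      Root fig: left subtree has 0 nodes { }, right has 1 {fern}.
    Root tulip: left subtree has 0 nodes { }, right has 1 {bay}.

poppy moss teak iris pear fern fig cedar bay tulip ash lily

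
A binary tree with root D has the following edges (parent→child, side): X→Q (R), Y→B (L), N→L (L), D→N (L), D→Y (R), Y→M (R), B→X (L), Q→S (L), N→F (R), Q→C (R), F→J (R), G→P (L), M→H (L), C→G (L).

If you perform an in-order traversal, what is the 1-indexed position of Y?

13

In-order visits the left subtree, then the node, then the right subtree.
At D: go left to N.
  At N: go left to L.
    L is a leaf — visit L.
  Visit N.
  At N: go right to F.
    At F: no left child.
    Visit F.
    At F: go right to J.
      J is a leaf — visit J.
Visit D.
At D: go right to Y.
  At Y: go left to B.
    At B: go left to X.
      At X: no left child.
      Visit X.
      At X: go right to Q.
        At Q: go left to S.
          S is a leaf — visit S.
        Visit Q.
        At Q: go right to C.
          At C: go left to G.
            At G: go left to P.
              P is a leaf — visit P.
            Visit G.
            At G: no right child.
          Visit C.
          At C: no right child.
    Visit B.
    At B: no right child.
  Visit Y.
  At Y: go right to M.
    At M: go left to H.
      H is a leaf — visit H.
    Visit M.
    At M: no right child.
Full in-order sequence: L, N, F, J, D, X, S, Q, P, G, C, B, Y, H, M.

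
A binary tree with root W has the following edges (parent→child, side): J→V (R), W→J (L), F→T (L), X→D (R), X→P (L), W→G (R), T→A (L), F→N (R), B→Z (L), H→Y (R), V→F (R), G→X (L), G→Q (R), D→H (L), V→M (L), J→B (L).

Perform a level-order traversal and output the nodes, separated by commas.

W, J, G, B, V, X, Q, Z, M, F, P, D, T, N, H, A, Y

Level-order visits nodes level by level from the root, left to right within each level.
Level 0: W
Level 1: J, G
Level 2: B, V, X, Q
Level 3: Z, M, F, P, D
Level 4: T, N, H
Level 5: A, Y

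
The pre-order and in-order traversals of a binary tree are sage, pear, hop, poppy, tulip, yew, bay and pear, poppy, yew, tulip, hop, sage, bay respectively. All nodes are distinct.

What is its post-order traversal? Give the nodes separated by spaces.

yew tulip poppy hop pear bay sage

The first element of pre-order is the root; it splits in-order into left and right subtrees.
Root sage: left subtree has 5 nodes {pear, poppy, yew, tulip, hop}, right has 1 {bay}.
  Root pear: left subtree has 0 nodes { }, right has 4 {poppy, yew, tulip, hop}.
    Root hop: left subtree has 3 nodes {poppy, yew, tulip}, right has 0 { }.
      Root poppy: left subtree has 0 nodes { }, right has 2 {yew, tulip}.
        Root tulip: left subtree has 1 node {yew}, right has 0 { }.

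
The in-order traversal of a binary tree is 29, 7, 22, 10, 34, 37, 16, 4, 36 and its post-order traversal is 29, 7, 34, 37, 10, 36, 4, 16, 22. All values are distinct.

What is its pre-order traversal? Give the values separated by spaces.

The last element of post-order is the root; it splits in-order into left and right subtrees.
Root 22: left subtree has 2 nodes {29, 7}, right has 6 {10, 34, 37, 16, 4, 36}.
  Root 7: left subtree has 1 node {29}, right has 0 { }.
  Root 16: left subtree has 3 nodes {10, 34, 37}, right has 2 {4, 36}.
    Root 10: left subtree has 0 nodes { }, right has 2 {34, 37}.
      Root 37: left subtree has 1 node {34}, right has 0 { }.
    Root 4: left subtree has 0 nodes { }, right has 1 {36}.

22 7 29 16 10 37 34 4 36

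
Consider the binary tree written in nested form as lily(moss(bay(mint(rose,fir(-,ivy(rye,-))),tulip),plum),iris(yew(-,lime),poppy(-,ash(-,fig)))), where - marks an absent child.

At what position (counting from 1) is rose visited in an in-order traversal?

1

In-order visits the left subtree, then the node, then the right subtree.
At lily: go left to moss.
  At moss: go left to bay.
    At bay: go left to mint.
      At mint: go left to rose.
        rose is a leaf — visit rose.
      Visit mint.
      At mint: go right to fir.
        At fir: no left child.
        Visit fir.
        At fir: go right to ivy.
          At ivy: go left to rye.
            rye is a leaf — visit rye.
          Visit ivy.
          At ivy: no right child.
    Visit bay.
    At bay: go right to tulip.
      tulip is a leaf — visit tulip.
  Visit moss.
  At moss: go right to plum.
    plum is a leaf — visit plum.
Visit lily.
At lily: go right to iris.
  At iris: go left to yew.
    At yew: no left child.
    Visit yew.
    At yew: go right to lime.
      lime is a leaf — visit lime.
  Visit iris.
  At iris: go right to poppy.
    At poppy: no left child.
    Visit poppy.
    At poppy: go right to ash.
      At ash: no left child.
      Visit ash.
      At ash: go right to fig.
        fig is a leaf — visit fig.
Full in-order sequence: rose, mint, fir, rye, ivy, bay, tulip, moss, plum, lily, yew, lime, iris, poppy, ash, fig.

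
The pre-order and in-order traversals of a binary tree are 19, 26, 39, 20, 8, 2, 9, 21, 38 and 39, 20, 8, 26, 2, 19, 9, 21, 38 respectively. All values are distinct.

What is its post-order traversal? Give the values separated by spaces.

8 20 39 2 26 38 21 9 19

The first element of pre-order is the root; it splits in-order into left and right subtrees.
Root 19: left subtree has 5 nodes {39, 20, 8, 26, 2}, right has 3 {9, 21, 38}.
  Root 26: left subtree has 3 nodes {39, 20, 8}, right has 1 {2}.
    Root 39: left subtree has 0 nodes { }, right has 2 {20, 8}.
      Root 20: left subtree has 0 nodes { }, right has 1 {8}.
  Root 9: left subtree has 0 nodes { }, right has 2 {21, 38}.
    Root 21: left subtree has 0 nodes { }, right has 1 {38}.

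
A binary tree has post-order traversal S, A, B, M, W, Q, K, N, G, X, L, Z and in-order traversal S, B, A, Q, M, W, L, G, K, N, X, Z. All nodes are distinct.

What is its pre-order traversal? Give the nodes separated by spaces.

Z L Q B S A W M X G N K

The last element of post-order is the root; it splits in-order into left and right subtrees.
Root Z: left subtree has 11 nodes {S, B, A, Q, M, W, L, G, K, N, X}, right has 0 { }.
  Root L: left subtree has 6 nodes {S, B, A, Q, M, W}, right has 4 {G, K, N, X}.
    Root Q: left subtree has 3 nodes {S, B, A}, right has 2 {M, W}.
      Root B: left subtree has 1 node {S}, right has 1 {A}.
      Root W: left subtree has 1 node {M}, right has 0 { }.
    Root X: left subtree has 3 nodes {G, K, N}, right has 0 { }.
      Root G: left subtree has 0 nodes { }, right has 2 {K, N}.
        Root N: left subtree has 1 node {K}, right has 0 { }.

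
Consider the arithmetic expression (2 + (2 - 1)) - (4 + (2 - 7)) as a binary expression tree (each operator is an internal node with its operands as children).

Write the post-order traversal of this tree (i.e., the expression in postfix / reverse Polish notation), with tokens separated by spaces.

Post-order on an expression tree gives postfix notation: for each operator, emit left operand, right operand, then the operator.

2 2 1 - + 4 2 7 - + -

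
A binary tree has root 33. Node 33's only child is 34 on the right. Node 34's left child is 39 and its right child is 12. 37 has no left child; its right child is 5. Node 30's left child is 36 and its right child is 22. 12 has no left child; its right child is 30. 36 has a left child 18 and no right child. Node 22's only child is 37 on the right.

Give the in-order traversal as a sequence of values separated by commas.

In-order visits the left subtree, then the node, then the right subtree.
At 33: no left child.
Visit 33.
At 33: go right to 34.
  At 34: go left to 39.
    39 is a leaf — visit 39.
  Visit 34.
  At 34: go right to 12.
    At 12: no left child.
    Visit 12.
    At 12: go right to 30.
      At 30: go left to 36.
        At 36: go left to 18.
          18 is a leaf — visit 18.
        Visit 36.
        At 36: no right child.
      Visit 30.
      At 30: go right to 22.
        At 22: no left child.
        Visit 22.
        At 22: go right to 37.
          At 37: no left child.
          Visit 37.
          At 37: go right to 5.
            5 is a leaf — visit 5.

33, 39, 34, 12, 18, 36, 30, 22, 37, 5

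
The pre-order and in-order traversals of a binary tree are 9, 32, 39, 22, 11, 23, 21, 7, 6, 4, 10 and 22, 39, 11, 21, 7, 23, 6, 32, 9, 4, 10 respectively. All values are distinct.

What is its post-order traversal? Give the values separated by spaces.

22 7 21 6 23 11 39 32 10 4 9

The first element of pre-order is the root; it splits in-order into left and right subtrees.
Root 9: left subtree has 8 nodes {22, 39, 11, 21, 7, 23, 6, 32}, right has 2 {4, 10}.
  Root 32: left subtree has 7 nodes {22, 39, 11, 21, 7, 23, 6}, right has 0 { }.
    Root 39: left subtree has 1 node {22}, right has 5 {11, 21, 7, 23, 6}.
      Root 11: left subtree has 0 nodes { }, right has 4 {21, 7, 23, 6}.
        Root 23: left subtree has 2 nodes {21, 7}, right has 1 {6}.
          Root 21: left subtree has 0 nodes { }, right has 1 {7}.
  Root 4: left subtree has 0 nodes { }, right has 1 {10}.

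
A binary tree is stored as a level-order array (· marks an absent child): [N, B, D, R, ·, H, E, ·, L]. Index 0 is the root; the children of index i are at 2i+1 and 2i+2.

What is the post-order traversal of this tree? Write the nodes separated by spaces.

Post-order visits the left subtree, then the right subtree, then the node.
At N: go left to B.
  At B: go left to R.
    At R: no left child.
    At R: go right to L.
      L is a leaf — visit L.
    Visit R.
  At B: no right child.
  Visit B.
At N: go right to D.
  At D: go left to H.
    H is a leaf — visit H.
  At D: go right to E.
    E is a leaf — visit E.
  Visit D.
Visit N.

L R B H E D N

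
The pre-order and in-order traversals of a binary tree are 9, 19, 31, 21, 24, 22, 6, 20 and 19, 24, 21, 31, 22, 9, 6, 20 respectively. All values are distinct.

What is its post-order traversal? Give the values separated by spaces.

24 21 22 31 19 20 6 9

The first element of pre-order is the root; it splits in-order into left and right subtrees.
Root 9: left subtree has 5 nodes {19, 24, 21, 31, 22}, right has 2 {6, 20}.
  Root 19: left subtree has 0 nodes { }, right has 4 {24, 21, 31, 22}.
    Root 31: left subtree has 2 nodes {24, 21}, right has 1 {22}.
      Root 21: left subtree has 1 node {24}, right has 0 { }.
  Root 6: left subtree has 0 nodes { }, right has 1 {20}.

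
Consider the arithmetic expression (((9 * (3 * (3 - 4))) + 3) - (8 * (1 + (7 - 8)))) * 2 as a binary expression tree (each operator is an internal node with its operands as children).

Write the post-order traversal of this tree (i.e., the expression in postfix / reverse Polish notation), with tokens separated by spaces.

Post-order on an expression tree gives postfix notation: for each operator, emit left operand, right operand, then the operator.

9 3 3 4 - * * 3 + 8 1 7 8 - + * - 2 *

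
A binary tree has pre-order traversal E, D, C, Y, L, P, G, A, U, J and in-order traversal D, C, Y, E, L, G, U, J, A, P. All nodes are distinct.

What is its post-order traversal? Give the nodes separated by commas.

The first element of pre-order is the root; it splits in-order into left and right subtrees.
Root E: left subtree has 3 nodes {D, C, Y}, right has 6 {L, G, U, J, A, P}.
  Root D: left subtree has 0 nodes { }, right has 2 {C, Y}.
    Root C: left subtree has 0 nodes { }, right has 1 {Y}.
  Root L: left subtree has 0 nodes { }, right has 5 {G, U, J, A, P}.
    Root P: left subtree has 4 nodes {G, U, J, A}, right has 0 { }.
      Root G: left subtree has 0 nodes { }, right has 3 {U, J, A}.
        Root A: left subtree has 2 nodes {U, J}, right has 0 { }.
          Root U: left subtree has 0 nodes { }, right has 1 {J}.

Y, C, D, J, U, A, G, P, L, E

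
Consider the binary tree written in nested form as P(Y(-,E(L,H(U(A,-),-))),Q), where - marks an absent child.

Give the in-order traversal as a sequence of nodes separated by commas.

In-order visits the left subtree, then the node, then the right subtree.
At P: go left to Y.
  At Y: no left child.
  Visit Y.
  At Y: go right to E.
    At E: go left to L.
      L is a leaf — visit L.
    Visit E.
    At E: go right to H.
      At H: go left to U.
        At U: go left to A.
          A is a leaf — visit A.
        Visit U.
        At U: no right child.
      Visit H.
      At H: no right child.
Visit P.
At P: go right to Q.
  Q is a leaf — visit Q.

Y, L, E, A, U, H, P, Q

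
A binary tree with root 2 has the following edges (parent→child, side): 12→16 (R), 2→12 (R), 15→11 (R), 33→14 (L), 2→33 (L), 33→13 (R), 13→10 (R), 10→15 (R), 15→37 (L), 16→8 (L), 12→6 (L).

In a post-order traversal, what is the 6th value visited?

Post-order visits the left subtree, then the right subtree, then the node.
At 2: go left to 33.
  At 33: go left to 14.
    14 is a leaf — visit 14.
  At 33: go right to 13.
    At 13: no left child.
    At 13: go right to 10.
      At 10: no left child.
      At 10: go right to 15.
        At 15: go left to 37.
          37 is a leaf — visit 37.
        At 15: go right to 11.
          11 is a leaf — visit 11.
        Visit 15.
      Visit 10.
    Visit 13.
  Visit 33.
At 2: go right to 12.
  At 12: go left to 6.
    6 is a leaf — visit 6.
  At 12: go right to 16.
    At 16: go left to 8.
      8 is a leaf — visit 8.
    At 16: no right child.
    Visit 16.
  Visit 12.
Visit 2.
Full post-order sequence: 14, 37, 11, 15, 10, 13, 33, 6, 8, 16, 12, 2.

13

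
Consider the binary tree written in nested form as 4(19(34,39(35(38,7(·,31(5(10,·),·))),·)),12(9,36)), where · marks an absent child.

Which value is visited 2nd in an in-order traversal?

19

In-order visits the left subtree, then the node, then the right subtree.
At 4: go left to 19.
  At 19: go left to 34.
    34 is a leaf — visit 34.
  Visit 19.
  At 19: go right to 39.
    At 39: go left to 35.
      At 35: go left to 38.
        38 is a leaf — visit 38.
      Visit 35.
      At 35: go right to 7.
        At 7: no left child.
        Visit 7.
        At 7: go right to 31.
          At 31: go left to 5.
            At 5: go left to 10.
              10 is a leaf — visit 10.
            Visit 5.
            At 5: no right child.
          Visit 31.
          At 31: no right child.
    Visit 39.
    At 39: no right child.
Visit 4.
At 4: go right to 12.
  At 12: go left to 9.
    9 is a leaf — visit 9.
  Visit 12.
  At 12: go right to 36.
    36 is a leaf — visit 36.
Full in-order sequence: 34, 19, 38, 35, 7, 10, 5, 31, 39, 4, 9, 12, 36.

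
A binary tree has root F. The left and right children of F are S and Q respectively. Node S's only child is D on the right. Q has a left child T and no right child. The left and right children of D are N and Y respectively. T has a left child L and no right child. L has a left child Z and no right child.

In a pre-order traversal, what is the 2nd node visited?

S

Pre-order visits the node, then its left subtree, then its right subtree.
Visit F.
At F: go left to S.
  Visit S.
  At S: no left child.
  At S: go right to D.
    Visit D.
    At D: go left to N.
      N is a leaf — visit N.
    At D: go right to Y.
      Y is a leaf — visit Y.
At F: go right to Q.
  Visit Q.
  At Q: go left to T.
    Visit T.
    At T: go left to L.
      Visit L.
      At L: go left to Z.
        Z is a leaf — visit Z.
      At L: no right child.
    At T: no right child.
  At Q: no right child.
Full pre-order sequence: F, S, D, N, Y, Q, T, L, Z.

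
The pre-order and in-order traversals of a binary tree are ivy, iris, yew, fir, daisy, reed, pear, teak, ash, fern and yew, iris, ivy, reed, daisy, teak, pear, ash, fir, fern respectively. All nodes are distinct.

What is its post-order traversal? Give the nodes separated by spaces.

The first element of pre-order is the root; it splits in-order into left and right subtrees.
Root ivy: left subtree has 2 nodes {yew, iris}, right has 7 {reed, daisy, teak, pear, ash, fir, fern}.
  Root iris: left subtree has 1 node {yew}, right has 0 { }.
  Root fir: left subtree has 5 nodes {reed, daisy, teak, pear, ash}, right has 1 {fern}.
    Root daisy: left subtree has 1 node {reed}, right has 3 {teak, pear, ash}.
      Root pear: left subtree has 1 node {teak}, right has 1 {ash}.

yew iris reed teak ash pear daisy fern fir ivy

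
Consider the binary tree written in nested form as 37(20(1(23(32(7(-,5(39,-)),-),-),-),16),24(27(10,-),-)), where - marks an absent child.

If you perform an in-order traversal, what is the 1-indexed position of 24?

In-order visits the left subtree, then the node, then the right subtree.
At 37: go left to 20.
  At 20: go left to 1.
    At 1: go left to 23.
      At 23: go left to 32.
        At 32: go left to 7.
          At 7: no left child.
          Visit 7.
          At 7: go right to 5.
            At 5: go left to 39.
              39 is a leaf — visit 39.
            Visit 5.
            At 5: no right child.
        Visit 32.
        At 32: no right child.
      Visit 23.
      At 23: no right child.
    Visit 1.
    At 1: no right child.
  Visit 20.
  At 20: go right to 16.
    16 is a leaf — visit 16.
Visit 37.
At 37: go right to 24.
  At 24: go left to 27.
    At 27: go left to 10.
      10 is a leaf — visit 10.
    Visit 27.
    At 27: no right child.
  Visit 24.
  At 24: no right child.
Full in-order sequence: 7, 39, 5, 32, 23, 1, 20, 16, 37, 10, 27, 24.

12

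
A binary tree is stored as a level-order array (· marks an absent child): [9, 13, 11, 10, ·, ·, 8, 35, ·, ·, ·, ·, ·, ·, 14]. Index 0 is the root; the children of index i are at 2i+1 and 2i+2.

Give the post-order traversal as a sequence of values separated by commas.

35, 10, 13, 14, 8, 11, 9

Post-order visits the left subtree, then the right subtree, then the node.
At 9: go left to 13.
  At 13: go left to 10.
    At 10: go left to 35.
      35 is a leaf — visit 35.
    At 10: no right child.
    Visit 10.
  At 13: no right child.
  Visit 13.
At 9: go right to 11.
  At 11: no left child.
  At 11: go right to 8.
    At 8: no left child.
    At 8: go right to 14.
      14 is a leaf — visit 14.
    Visit 8.
  Visit 11.
Visit 9.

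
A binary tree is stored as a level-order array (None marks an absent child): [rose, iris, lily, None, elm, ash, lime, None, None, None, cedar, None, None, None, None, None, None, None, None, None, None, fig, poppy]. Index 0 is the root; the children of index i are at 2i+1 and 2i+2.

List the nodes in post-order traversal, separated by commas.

fig, poppy, cedar, elm, iris, ash, lime, lily, rose

Post-order visits the left subtree, then the right subtree, then the node.
At rose: go left to iris.
  At iris: no left child.
  At iris: go right to elm.
    At elm: no left child.
    At elm: go right to cedar.
      At cedar: go left to fig.
        fig is a leaf — visit fig.
      At cedar: go right to poppy.
        poppy is a leaf — visit poppy.
      Visit cedar.
    Visit elm.
  Visit iris.
At rose: go right to lily.
  At lily: go left to ash.
    ash is a leaf — visit ash.
  At lily: go right to lime.
    lime is a leaf — visit lime.
  Visit lily.
Visit rose.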